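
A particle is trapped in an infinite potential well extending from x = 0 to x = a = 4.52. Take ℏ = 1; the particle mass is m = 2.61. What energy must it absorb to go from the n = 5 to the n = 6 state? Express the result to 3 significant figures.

ΔE = 1.02

E_n = n²π²ℏ²/(2ma²), so ΔE = (6² − 5²) π²ℏ²/(2ma²).
ΔE = 11 × π² / (2 × 2.61 × 4.52²) = 1.018.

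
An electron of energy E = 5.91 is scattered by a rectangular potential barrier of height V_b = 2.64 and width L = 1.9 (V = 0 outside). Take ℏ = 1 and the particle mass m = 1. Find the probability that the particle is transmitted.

T = 0.919

Above the barrier the interior wavenumber is k₂ = √(2m(E − V_b))/ℏ = 2.557, giving phase k₂L = 4.859.
Matching at both interfaces gives T⁻¹ = 1 + V_b² sin²(k₂L) / [4E(E − V_b)] = 1.088, hence T = 0.919.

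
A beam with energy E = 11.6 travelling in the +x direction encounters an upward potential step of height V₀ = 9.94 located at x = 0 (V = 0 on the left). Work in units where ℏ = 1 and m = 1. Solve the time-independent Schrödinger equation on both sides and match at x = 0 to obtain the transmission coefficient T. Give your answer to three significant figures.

T = 0.797

On each side the TISE gives plane waves with k = √(2m(E − V))/ℏ: k₁ = √(2·1·11.6) = 4.817, k₂ = √(2·1·1.66) = 1.822.
Continuity of ψ and ψ′ at the step yields the reflection amplitude r = (k₁ − k₂)/(k₁ + k₂) = 0.4511; thus R = |r|² = 0.2035, T = 0.7965.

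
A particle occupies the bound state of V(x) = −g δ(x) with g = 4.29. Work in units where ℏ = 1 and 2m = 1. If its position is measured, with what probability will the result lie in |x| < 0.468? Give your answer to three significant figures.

P = 0.866

The normalised bound state is ψ = √κ e^{−κ|x|} with κ = mg/ℏ² = 2.145.
P(|x| < d) = ∫_{−d}^{d} κ e^{−2κ|x|} dx = 1 − e^{−2κd} = 1 − e^{−2.008} = 0.8657.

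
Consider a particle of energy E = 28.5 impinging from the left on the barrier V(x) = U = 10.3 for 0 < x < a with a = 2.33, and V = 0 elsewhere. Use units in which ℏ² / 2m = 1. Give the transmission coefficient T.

E > U: inside the barrier k₂ = √(2m(E − U))/ℏ = 4.266, k₂a = 9.940.
T = [1 + U² sin²(k₂a) / (4E(E − U))]⁻¹ = 1/1.012 = 0.988.

T = 0.988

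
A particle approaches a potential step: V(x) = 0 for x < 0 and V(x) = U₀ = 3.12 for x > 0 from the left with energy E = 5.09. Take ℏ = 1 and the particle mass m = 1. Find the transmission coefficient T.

On each side the TISE gives plane waves with k = √(2m(E − V))/ℏ: k₁ = √(2·1·5.09) = 3.191, k₂ = √(2·1·1.97) = 1.985.
Matching ψ and ψ′ at x = 0 gives r = (k₁ − k₂)/(k₁ + k₂), so R = r² = 0.05427 and T = 1 − R = 0.9457.

T = 0.946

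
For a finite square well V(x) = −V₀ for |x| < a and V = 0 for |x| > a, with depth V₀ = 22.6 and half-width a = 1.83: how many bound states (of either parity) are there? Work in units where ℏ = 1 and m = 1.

N = 8

Define the well-strength parameter z₀ = (a/ℏ)√(2mV₀) = 1.83 × √(2·1·22.6) = 12.30.
The even/odd transcendental equations gain one root per π/2 in z₀, giving N = 1 + ⌊2z₀/π⌋ = 1 + ⌊7.833⌋ = 8.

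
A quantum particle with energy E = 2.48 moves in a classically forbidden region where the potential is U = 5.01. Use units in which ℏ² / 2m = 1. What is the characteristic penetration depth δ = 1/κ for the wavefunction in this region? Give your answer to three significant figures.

δ = 0.629

Since E < U the TISE in this region is ψ'' = κ²ψ with κ = √(2m(U − E))/ℏ.
κ = √(2 × 0.5 × 2.53) = 1.591. The penetration depth is δ = 1/κ = 0.629.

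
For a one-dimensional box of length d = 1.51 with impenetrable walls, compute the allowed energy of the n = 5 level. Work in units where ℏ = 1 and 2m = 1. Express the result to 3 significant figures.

The infinite-well eigenfunctions ψ_n = √(2/d) sin(nπx/d) vanish at both walls, giving E_n = n²π²ℏ²/(2md²).
E_5 = 5² × π² / (2 × 0.5 × 1.51²) = 108.2.

E = 108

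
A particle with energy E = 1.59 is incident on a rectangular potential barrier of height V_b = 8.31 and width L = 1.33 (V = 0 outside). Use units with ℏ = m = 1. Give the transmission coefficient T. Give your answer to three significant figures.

T = 0.000144

E < V_b: inside the barrier ψ ∝ e^{±κx} with κ = √(2m(V_b − E))/ℏ = 3.666.
κL = 4.876, sinh(κL) = 65.54.
The exact tunnelling result is T⁻¹ = 1 + V_b² sinh²(κL) / [4E(V_b − E)] = 6941, so T = 0.000144.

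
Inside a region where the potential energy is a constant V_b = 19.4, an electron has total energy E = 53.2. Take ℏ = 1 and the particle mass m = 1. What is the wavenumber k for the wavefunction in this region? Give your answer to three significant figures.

k = 8.22

With E > V_b the solution is oscillatory, ψ ∝ e^{±ikx} with k = √(2m(E − V_b))/ℏ.
k = √(2 × 1 × 33.8) = 8.222.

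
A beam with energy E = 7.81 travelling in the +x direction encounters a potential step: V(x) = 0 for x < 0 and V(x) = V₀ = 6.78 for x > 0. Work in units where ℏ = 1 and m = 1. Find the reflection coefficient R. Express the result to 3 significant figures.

On each side the TISE gives plane waves with k = √(2m(E − V))/ℏ: k₁ = √(2·1·7.81) = 3.952, k₂ = √(2·1·1.03) = 1.435.
Matching ψ and ψ′ at x = 0 gives r = (k₁ − k₂)/(k₁ + k₂), so R = r² = 0.2183 and T = 1 − R = 0.7817.

R = 0.218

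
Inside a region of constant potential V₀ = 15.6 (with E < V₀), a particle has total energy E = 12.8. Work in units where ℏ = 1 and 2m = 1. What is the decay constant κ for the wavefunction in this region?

κ = 1.67

Since E < V₀ the TISE in this region is ψ'' = κ²ψ with κ = √(2m(V₀ − E))/ℏ.
κ = √(2 × 0.5 × 2.8) = 1.673.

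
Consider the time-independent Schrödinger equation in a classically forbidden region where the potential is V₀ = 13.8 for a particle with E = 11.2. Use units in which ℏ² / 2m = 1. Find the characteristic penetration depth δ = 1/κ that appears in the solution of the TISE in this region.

Since E < V₀ the TISE in this region is ψ'' = κ²ψ with κ = √(2m(V₀ − E))/ℏ.
κ = √(2 × 0.5 × 2.6) = 1.612. The penetration depth is δ = 1/κ = 0.620.

δ = 0.620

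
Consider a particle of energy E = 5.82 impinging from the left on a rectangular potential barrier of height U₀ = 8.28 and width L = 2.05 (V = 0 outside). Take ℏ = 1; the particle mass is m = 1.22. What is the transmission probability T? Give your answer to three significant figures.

Since E < U₀ the interior solution is evanescent with decay constant κ = √(2m(U₀ − E))/ℏ = 2.450.
κL = 5.022, sinh(κL) = 75.89.
Matching ψ, ψ′ at both faces gives T = [1 + U₀² sinh²(κL) / (4E(U₀ − E))]⁻¹ = 1/6895 = 0.000145.

T = 0.000145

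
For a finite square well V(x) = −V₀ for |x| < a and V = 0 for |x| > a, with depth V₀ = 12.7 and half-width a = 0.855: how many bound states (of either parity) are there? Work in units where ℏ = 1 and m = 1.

N = 3

Define the well-strength parameter z₀ = (a/ℏ)√(2mV₀) = 0.855 × √(2·1·12.7) = 4.309.
The even/odd transcendental equations gain one root per π/2 in z₀, giving N = 1 + ⌊2z₀/π⌋ = 1 + ⌊2.743⌋ = 3.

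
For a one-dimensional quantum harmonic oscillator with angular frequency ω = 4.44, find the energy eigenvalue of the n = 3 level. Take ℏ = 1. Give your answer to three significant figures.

The oscillator eigenvalues are E_n = ℏω(n + ½), so E_3 = 4.44 × 3.5 = 15.54.

E = 15.5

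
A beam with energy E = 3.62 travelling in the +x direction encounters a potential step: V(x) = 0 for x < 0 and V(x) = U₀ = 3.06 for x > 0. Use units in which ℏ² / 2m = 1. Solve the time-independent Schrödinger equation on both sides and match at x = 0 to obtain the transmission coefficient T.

T = 0.810

The wavenumbers are k₁ = √(2mE)/ℏ = 1.903 on the left and k₂ = √(2m(E − U₀))/ℏ = 0.7483 on the right.
Continuity of ψ and ψ′ at the step yields the reflection amplitude r = (k₁ − k₂)/(k₁ + k₂) = 0.4354; thus R = |r|² = 0.1896, T = 0.8104.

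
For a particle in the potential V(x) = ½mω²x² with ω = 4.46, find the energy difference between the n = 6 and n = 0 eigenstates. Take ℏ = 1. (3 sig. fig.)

E_n = ℏω(n + ½), so ΔE = (6 − 0) ℏω = 6 × 4.46 = 26.76.

ΔE = 26.8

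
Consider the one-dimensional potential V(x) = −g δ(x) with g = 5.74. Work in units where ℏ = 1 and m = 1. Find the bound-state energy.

E = -16.5

For x ≠ 0 the bound state is ψ ∝ e^{−κ|x|}; integrating the TISE across the delta gives the cusp condition 2κ = 2mg/ℏ², so κ = 5.740.
Then E = −ℏ²κ²/(2m) = −mg²/(2ℏ²) = -16.47.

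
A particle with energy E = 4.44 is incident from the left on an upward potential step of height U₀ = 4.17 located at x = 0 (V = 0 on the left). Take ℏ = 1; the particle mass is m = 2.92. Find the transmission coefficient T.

The wavenumbers are k₁ = √(2mE)/ℏ = 5.092 on the left and k₂ = √(2m(E − U₀))/ℏ = 1.256 on the right.
Matching ψ and ψ′ at x = 0 gives r = (k₁ − k₂)/(k₁ + k₂), so R = r² = 0.3653 and T = 1 − R = 0.6347.

T = 0.635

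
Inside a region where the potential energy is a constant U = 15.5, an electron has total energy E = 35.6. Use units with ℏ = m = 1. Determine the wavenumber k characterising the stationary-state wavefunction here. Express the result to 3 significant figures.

With E > U the solution is oscillatory, ψ ∝ e^{±ikx} with k = √(2m(E − U))/ℏ.
k = √(2 × 1 × 20.1) = 6.340.

k = 6.34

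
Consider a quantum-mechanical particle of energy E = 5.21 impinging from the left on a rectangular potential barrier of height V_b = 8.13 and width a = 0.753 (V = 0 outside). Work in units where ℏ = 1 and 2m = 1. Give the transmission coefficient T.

Since E < V_b the interior solution is evanescent with decay constant κ = √(2m(V_b − E))/ℏ = 1.709.
κa = 1.287, sinh(κa) = 1.672.
The exact tunnelling result is T⁻¹ = 1 + V_b² sinh²(κa) / [4E(V_b − E)] = 4.038, so T = 0.248.

T = 0.248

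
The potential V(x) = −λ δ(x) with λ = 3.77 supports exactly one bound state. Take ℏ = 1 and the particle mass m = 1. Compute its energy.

For x ≠ 0 the bound state is ψ ∝ e^{−κ|x|}; integrating the TISE across the delta gives the cusp condition 2κ = 2mλ/ℏ², so κ = 3.770.
Then E = −ℏ²κ²/(2m) = −mλ²/(2ℏ²) = -7.106.

E = -7.11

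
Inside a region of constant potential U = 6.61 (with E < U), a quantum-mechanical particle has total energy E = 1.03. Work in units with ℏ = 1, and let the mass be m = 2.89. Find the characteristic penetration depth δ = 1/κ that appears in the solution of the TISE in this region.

δ = 0.176

Since E < U the TISE in this region is ψ'' = κ²ψ with κ = √(2m(U − E))/ℏ.
κ = √(2 × 2.89 × 5.58) = 5.679. The penetration depth is δ = 1/κ = 0.176.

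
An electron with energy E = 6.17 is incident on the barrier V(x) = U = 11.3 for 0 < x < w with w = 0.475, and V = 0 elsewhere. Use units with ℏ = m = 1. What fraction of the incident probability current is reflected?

Since E < U the interior solution is evanescent with decay constant κ = √(2m(U − E))/ℏ = 3.203.
κw = 1.521, sinh(κw) = 2.180.
Matching ψ, ψ′ at both faces gives T = [1 + U² sinh²(κw) / (4E(U − E))]⁻¹ = 1/5.794 = 0.173.
R = 1 − T = 0.827.

R = 0.827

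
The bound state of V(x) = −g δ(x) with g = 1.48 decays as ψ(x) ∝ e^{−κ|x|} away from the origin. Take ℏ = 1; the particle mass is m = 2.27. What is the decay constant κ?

κ = 3.36

Integrating the TISE across x = 0 gives the cusp condition ψ'(0⁺) − ψ'(0⁻) = −(2mg/ℏ²)ψ(0).
With ψ ∝ e^{−κ|x|} this yields −2κ = −2mg/ℏ², so κ = mg/ℏ² = 3.360.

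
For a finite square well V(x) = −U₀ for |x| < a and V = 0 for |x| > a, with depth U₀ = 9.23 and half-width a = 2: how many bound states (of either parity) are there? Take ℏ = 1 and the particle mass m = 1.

N = 6

Define the well-strength parameter z₀ = (a/ℏ)√(2mU₀) = 2 × √(2·1·9.23) = 8.593.
The even/odd transcendental equations gain one root per π/2 in z₀, giving N = 1 + ⌊2z₀/π⌋ = 1 + ⌊5.470⌋ = 6.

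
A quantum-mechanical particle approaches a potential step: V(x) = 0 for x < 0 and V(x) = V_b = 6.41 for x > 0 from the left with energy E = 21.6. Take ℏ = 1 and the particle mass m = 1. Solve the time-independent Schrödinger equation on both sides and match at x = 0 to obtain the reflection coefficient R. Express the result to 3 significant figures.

R = 0.00771

The wavenumbers are k₁ = √(2mE)/ℏ = 6.573 on the left and k₂ = √(2m(E − V_b))/ℏ = 5.512 on the right.
Matching ψ and ψ′ at x = 0 gives r = (k₁ − k₂)/(k₁ + k₂), so R = r² = 0.007707 and T = 1 − R = 0.9923.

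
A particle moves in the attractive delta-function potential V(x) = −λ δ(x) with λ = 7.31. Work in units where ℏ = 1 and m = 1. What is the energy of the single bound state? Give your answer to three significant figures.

The bound state is ψ(x) = √κ e^{−κ|x|}. The derivative jump ψ'(0⁺) − ψ'(0⁻) = −(2mλ/ℏ²)ψ(0) fixes κ = mλ/ℏ² = 7.310.
Then E = −ℏ²κ²/(2m) = −mλ²/(2ℏ²) = -26.72.

E = -26.7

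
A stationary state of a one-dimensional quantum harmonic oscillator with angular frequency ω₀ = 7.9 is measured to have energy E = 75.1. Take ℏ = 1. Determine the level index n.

Invert E_n = (n + ½)ℏω₀: n = E/ℏω₀ − ½ = 9.006, so n = 9.

n = 9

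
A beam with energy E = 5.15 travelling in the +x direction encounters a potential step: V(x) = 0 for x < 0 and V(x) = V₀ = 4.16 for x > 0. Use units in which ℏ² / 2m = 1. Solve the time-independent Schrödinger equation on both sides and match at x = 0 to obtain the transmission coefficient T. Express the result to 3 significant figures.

On each side the TISE gives plane waves with k = √(2m(E − V))/ℏ: k₁ = √(2·½·5.15) = 2.269, k₂ = √(2·½·0.99) = 0.9950.
Matching ψ and ψ′ at x = 0 gives r = (k₁ − k₂)/(k₁ + k₂), so R = r² = 0.1524 and T = 1 − R = 0.8476.

T = 0.848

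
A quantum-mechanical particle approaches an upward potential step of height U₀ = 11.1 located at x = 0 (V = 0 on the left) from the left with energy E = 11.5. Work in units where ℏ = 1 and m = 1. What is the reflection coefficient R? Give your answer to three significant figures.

On each side the TISE gives plane waves with k = √(2m(E − V))/ℏ: k₁ = √(2·1·11.5) = 4.796, k₂ = √(2·1·0.4) = 0.8944.
Continuity of ψ and ψ′ at the step yields the reflection amplitude r = (k₁ − k₂)/(k₁ + k₂) = 0.6856; thus R = |r|² = 0.4701, T = 0.5299.

R = 0.470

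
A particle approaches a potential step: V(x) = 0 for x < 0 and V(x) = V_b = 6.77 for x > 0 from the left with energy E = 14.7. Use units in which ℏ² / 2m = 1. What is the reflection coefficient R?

R = 0.0234

The wavenumbers are k₁ = √(2mE)/ℏ = 3.834 on the left and k₂ = √(2m(E − V_b))/ℏ = 2.816 on the right.
Continuity of ψ and ψ′ at the step yields the reflection amplitude r = (k₁ − k₂)/(k₁ + k₂) = 0.1531; thus R = |r|² = 0.02344, T = 0.9766.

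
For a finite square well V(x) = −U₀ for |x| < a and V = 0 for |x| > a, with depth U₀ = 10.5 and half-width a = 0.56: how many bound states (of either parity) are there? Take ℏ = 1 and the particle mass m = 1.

N = 2

Define the well-strength parameter z₀ = (a/ℏ)√(2mU₀) = 0.56 × √(2·1·10.5) = 2.566.
The even/odd transcendental equations gain one root per π/2 in z₀, giving N = 1 + ⌊2z₀/π⌋ = 1 + ⌊1.634⌋ = 2.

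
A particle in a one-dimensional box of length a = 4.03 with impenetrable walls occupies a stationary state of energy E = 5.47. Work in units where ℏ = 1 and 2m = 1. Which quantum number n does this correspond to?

n = 3

From E_n = n²π²ℏ²/(2ma²) invert to n = √(2ma²E)/(πℏ).
n = (4.03/π) × √(2 × 0.5 × 5.47) = 3.000 → n = 3.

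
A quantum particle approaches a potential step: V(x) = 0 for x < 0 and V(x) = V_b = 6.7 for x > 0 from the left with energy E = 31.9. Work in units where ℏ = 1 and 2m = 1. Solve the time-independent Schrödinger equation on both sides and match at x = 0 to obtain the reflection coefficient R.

R = 0.00347

On each side the TISE gives plane waves with k = √(2m(E − V))/ℏ: k₁ = √(2·½·31.9) = 5.648, k₂ = √(2·½·25.2) = 5.020.
Matching ψ and ψ′ at x = 0 gives r = (k₁ − k₂)/(k₁ + k₂), so R = r² = 0.003466 and T = 1 − R = 0.9965.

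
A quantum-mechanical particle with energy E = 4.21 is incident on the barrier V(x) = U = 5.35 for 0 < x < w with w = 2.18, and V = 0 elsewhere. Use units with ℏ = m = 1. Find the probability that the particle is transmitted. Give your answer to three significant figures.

T = 0.00371

Since E < U the interior solution is evanescent with decay constant κ = √(2m(U − E))/ℏ = 1.510.
κw = 3.292, sinh(κw) = 13.43.
The exact tunnelling result is T⁻¹ = 1 + U² sinh²(κw) / [4E(U − E)] = 269.8, so T = 0.00371.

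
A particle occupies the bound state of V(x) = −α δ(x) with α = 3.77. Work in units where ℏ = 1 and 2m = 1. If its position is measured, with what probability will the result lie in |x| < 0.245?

The normalised bound state is ψ = √κ e^{−κ|x|} with κ = mα/ℏ² = 1.885.
P(|x| < d) = ∫_{−d}^{d} κ e^{−2κ|x|} dx = 1 − e^{−2κd} = 1 − e^{−0.9237} = 0.6029.

P = 0.603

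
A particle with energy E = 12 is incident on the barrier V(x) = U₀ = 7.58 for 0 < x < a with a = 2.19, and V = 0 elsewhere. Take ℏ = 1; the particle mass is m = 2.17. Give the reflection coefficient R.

R = 0.00743

Above the barrier the interior wavenumber is k₂ = √(2m(E − U₀))/ℏ = 4.380, giving phase k₂a = 9.592.
Matching at both interfaces gives T⁻¹ = 1 + U₀² sin²(k₂a) / [4E(E − U₀)] = 1.007, hence T = 0.993.
R = 1 − T = 0.00743.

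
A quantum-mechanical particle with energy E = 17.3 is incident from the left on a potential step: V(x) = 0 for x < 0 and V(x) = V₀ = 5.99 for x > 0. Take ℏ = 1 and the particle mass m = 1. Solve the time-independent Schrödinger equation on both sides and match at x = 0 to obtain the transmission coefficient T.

On each side the TISE gives plane waves with k = √(2m(E − V))/ℏ: k₁ = √(2·1·17.3) = 5.882, k₂ = √(2·1·11.31) = 4.756.
Continuity of ψ and ψ′ at the step yields the reflection amplitude r = (k₁ − k₂)/(k₁ + k₂) = 0.1059; thus R = |r|² = 0.01121, T = 0.9888.

T = 0.989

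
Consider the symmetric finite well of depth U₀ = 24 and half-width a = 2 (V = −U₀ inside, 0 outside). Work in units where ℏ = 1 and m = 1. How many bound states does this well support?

The dimensionless depth is z₀ = a√(2mU₀)/ℏ = 2 × √(48.00) = 13.86.
A new bound state (alternating even/odd) appears each time z₀ passes a multiple of π/2, so N = ⌊2z₀/π⌋ + 1 = ⌊8.821⌋ + 1 = 9.

N = 9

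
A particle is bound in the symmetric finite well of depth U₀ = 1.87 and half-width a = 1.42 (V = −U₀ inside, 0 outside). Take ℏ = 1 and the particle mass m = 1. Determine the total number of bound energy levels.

N = 2

The dimensionless depth is z₀ = a√(2mU₀)/ℏ = 1.42 × √(3.740) = 2.746.
The even/odd transcendental equations gain one root per π/2 in z₀, giving N = 1 + ⌊2z₀/π⌋ = 1 + ⌊1.748⌋ = 2.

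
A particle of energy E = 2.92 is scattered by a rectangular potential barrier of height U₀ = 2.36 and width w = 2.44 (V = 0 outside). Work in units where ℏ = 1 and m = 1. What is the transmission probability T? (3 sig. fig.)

Above the barrier the interior wavenumber is k₂ = √(2m(E − U₀))/ℏ = 1.058, giving phase k₂w = 2.582.
Matching at both interfaces gives T⁻¹ = 1 + U₀² sin²(k₂w) / [4E(E − U₀)] = 1.240, hence T = 0.807.

T = 0.807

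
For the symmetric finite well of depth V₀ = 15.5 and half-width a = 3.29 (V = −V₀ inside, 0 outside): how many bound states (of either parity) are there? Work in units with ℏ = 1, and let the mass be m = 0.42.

N = 8

Define the well-strength parameter z₀ = (a/ℏ)√(2mV₀) = 3.29 × √(2·0.42·15.5) = 11.87.
A new bound state (alternating even/odd) appears each time z₀ passes a multiple of π/2, so N = ⌊2z₀/π⌋ + 1 = ⌊7.558⌋ + 1 = 8.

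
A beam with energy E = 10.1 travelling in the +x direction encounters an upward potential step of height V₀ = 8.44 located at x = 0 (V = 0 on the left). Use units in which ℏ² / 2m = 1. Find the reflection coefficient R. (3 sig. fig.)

R = 0.179

On each side the TISE gives plane waves with k = √(2m(E − V))/ℏ: k₁ = √(2·½·10.1) = 3.178, k₂ = √(2·½·1.66) = 1.288.
Matching ψ and ψ′ at x = 0 gives r = (k₁ − k₂)/(k₁ + k₂), so R = r² = 0.1790 and T = 1 − R = 0.8210.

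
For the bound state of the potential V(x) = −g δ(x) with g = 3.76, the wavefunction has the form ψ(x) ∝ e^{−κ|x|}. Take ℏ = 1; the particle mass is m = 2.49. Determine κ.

Integrate −(ℏ²/2m)ψ'' − gδ(x)ψ = Eψ from −ε to +ε: the ψ'' term gives ψ'(0⁺) − ψ'(0⁻) and the δ term gives −(2mg/ℏ²)ψ(0).
With ψ ∝ e^{−κ|x|} this yields −2κ = −2mg/ℏ², so κ = mg/ℏ² = 9.362.

κ = 9.36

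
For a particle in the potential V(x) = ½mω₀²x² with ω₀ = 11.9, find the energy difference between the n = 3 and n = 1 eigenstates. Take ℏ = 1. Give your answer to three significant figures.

E_n = ℏω₀(n + ½), so ΔE = (3 − 1) ℏω₀ = 2 × 11.9 = 23.80.

ΔE = 23.8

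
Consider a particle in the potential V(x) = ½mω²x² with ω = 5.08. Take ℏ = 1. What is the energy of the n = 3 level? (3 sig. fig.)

E = 17.8

Using E_n = (n + ½)ℏω: E_3 = 3.5 × 5.08 = 17.78.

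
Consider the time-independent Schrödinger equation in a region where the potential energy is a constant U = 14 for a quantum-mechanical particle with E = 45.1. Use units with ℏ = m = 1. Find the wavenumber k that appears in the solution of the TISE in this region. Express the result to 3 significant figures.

With E > U the solution is oscillatory, ψ ∝ e^{±ikx} with k = √(2m(E − U))/ℏ.
k = √(2 × 1 × 31.1) = 7.887.

k = 7.89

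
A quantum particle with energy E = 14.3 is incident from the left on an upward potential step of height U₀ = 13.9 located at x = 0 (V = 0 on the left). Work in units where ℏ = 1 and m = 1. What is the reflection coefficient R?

R = 0.509

The wavenumbers are k₁ = √(2mE)/ℏ = 5.348 on the left and k₂ = √(2m(E − U₀))/ℏ = 0.8944 on the right.
Continuity of ψ and ψ′ at the step yields the reflection amplitude r = (k₁ − k₂)/(k₁ + k₂) = 0.7134; thus R = |r|² = 0.5090, T = 0.4910.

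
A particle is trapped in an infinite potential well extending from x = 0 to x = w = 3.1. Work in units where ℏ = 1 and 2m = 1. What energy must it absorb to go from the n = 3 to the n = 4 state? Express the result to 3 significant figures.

ΔE = 7.19

E_n = n²π²ℏ²/(2mw²), so ΔE = (4² − 3²) π²ℏ²/(2mw²).
ΔE = 7 × π² / (2 × 0.5 × 3.1²) = 7.189.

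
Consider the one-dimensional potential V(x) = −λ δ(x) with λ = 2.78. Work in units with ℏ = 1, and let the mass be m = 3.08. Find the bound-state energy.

For x ≠ 0 the bound state is ψ ∝ e^{−κ|x|}; integrating the TISE across the delta gives the cusp condition 2κ = 2mλ/ℏ², so κ = 8.562.
Then E = −ℏ²κ²/(2m) = −mλ²/(2ℏ²) = -11.90.

E = -11.9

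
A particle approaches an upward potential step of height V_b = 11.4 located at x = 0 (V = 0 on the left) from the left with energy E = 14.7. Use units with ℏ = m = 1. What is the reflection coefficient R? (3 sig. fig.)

The wavenumbers are k₁ = √(2mE)/ℏ = 5.422 on the left and k₂ = √(2m(E − V_b))/ℏ = 2.569 on the right.
Continuity of ψ and ψ′ at the step yields the reflection amplitude r = (k₁ − k₂)/(k₁ + k₂) = 0.3570; thus R = |r|² = 0.1275, T = 0.8725.

R = 0.127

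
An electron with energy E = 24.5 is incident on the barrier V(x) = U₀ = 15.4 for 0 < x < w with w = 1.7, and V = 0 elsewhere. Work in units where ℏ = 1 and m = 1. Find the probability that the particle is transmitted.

T = 0.847

E > U₀: inside the barrier k₂ = √(2m(E − U₀))/ℏ = 4.266, k₂w = 7.252.
T = [1 + U₀² sin²(k₂w) / (4E(E − U₀))]⁻¹ = 1/1.181 = 0.847.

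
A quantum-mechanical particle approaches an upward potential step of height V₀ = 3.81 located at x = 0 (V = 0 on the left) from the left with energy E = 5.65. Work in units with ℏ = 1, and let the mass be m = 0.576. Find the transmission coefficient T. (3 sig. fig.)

On each side the TISE gives plane waves with k = √(2m(E − V))/ℏ: k₁ = √(2·0.576·5.65) = 2.551, k₂ = √(2·0.576·1.84) = 1.456.
Continuity of ψ and ψ′ at the step yields the reflection amplitude r = (k₁ − k₂)/(k₁ + k₂) = 0.2733; thus R = |r|² = 0.07472, T = 0.9253.

T = 0.925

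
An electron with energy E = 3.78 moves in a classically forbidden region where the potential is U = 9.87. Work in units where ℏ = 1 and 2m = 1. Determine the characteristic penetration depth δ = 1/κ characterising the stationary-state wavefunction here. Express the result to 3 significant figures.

Since E < U the TISE in this region is ψ'' = κ²ψ with κ = √(2m(U − E))/ℏ.
κ = √(2 × 0.5 × 6.09) = 2.468. The penetration depth is δ = 1/κ = 0.405.

δ = 0.405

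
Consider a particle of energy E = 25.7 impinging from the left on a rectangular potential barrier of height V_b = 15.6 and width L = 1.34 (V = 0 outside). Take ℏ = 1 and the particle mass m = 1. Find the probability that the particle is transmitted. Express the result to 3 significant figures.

T = 0.985

E > V_b: inside the barrier k₂ = √(2m(E − V_b))/ℏ = 4.494, k₂L = 6.023.
T = [1 + V_b² sin²(k₂L) / (4E(E − V_b))]⁻¹ = 1/1.016 = 0.985.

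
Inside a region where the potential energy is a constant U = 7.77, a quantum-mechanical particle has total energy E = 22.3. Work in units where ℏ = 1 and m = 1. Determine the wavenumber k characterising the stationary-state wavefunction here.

k = 5.39

With E > U the solution is oscillatory, ψ ∝ e^{±ikx} with k = √(2m(E − U))/ℏ.
k = √(2 × 1 × 14.53) = 5.391.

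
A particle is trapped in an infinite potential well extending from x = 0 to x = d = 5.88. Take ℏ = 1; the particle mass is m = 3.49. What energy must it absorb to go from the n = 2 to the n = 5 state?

E_n = n²π²ℏ²/(2md²), so ΔE = (5² − 2²) π²ℏ²/(2md²).
ΔE = 21 × π² / (2 × 3.49 × 5.88²) = 0.8588.

ΔE = 0.859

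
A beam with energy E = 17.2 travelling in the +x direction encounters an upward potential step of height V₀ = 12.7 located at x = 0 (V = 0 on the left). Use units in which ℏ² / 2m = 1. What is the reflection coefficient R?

The wavenumbers are k₁ = √(2mE)/ℏ = 4.147 on the left and k₂ = √(2m(E − V₀))/ℏ = 2.121 on the right.
Continuity of ψ and ψ′ at the step yields the reflection amplitude r = (k₁ − k₂)/(k₁ + k₂) = 0.3232; thus R = |r|² = 0.1045, T = 0.8955.

R = 0.104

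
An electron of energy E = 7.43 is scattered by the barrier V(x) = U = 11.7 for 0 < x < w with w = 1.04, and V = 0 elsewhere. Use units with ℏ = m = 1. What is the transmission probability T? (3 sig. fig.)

E < U: inside the barrier ψ ∝ e^{±κx} with κ = √(2m(U − E))/ℏ = 2.922.
κw = 3.039, sinh(κw) = 10.42.
The exact tunnelling result is T⁻¹ = 1 + U² sinh²(κw) / [4E(U − E)] = 118.1, so T = 0.00847.

T = 0.00847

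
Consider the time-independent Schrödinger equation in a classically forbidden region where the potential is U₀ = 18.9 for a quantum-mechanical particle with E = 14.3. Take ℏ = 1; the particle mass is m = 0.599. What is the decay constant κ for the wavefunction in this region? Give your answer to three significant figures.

κ = 2.35

Since E < U₀ the TISE in this region is ψ'' = κ²ψ with κ = √(2m(U₀ − E))/ℏ.
κ = √(2 × 0.599 × 4.6) = 2.348.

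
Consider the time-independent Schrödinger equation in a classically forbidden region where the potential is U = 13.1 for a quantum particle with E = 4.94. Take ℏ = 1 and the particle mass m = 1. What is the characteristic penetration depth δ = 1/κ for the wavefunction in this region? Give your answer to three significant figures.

Since E < U the TISE in this region is ψ'' = κ²ψ with κ = √(2m(U − E))/ℏ.
κ = √(2 × 1 × 8.16) = 4.040. The penetration depth is δ = 1/κ = 0.248.

δ = 0.248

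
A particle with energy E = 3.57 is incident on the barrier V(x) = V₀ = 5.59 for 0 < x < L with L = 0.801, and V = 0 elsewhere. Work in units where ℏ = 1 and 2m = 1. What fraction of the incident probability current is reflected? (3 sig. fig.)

Since E < V₀ the interior solution is evanescent with decay constant κ = √(2m(V₀ − E))/ℏ = 1.421.
κL = 1.138, sinh(κL) = 1.401.
The exact tunnelling result is T⁻¹ = 1 + V₀² sinh²(κL) / [4E(V₀ − E)] = 3.126, so T = 0.320.
R = 1 − T = 0.680.

R = 0.680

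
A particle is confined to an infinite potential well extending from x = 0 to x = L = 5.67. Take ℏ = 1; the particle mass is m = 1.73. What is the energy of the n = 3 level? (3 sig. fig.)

E = 0.799

Requiring ψ(0) = ψ(L) = 0 quantises k = nπ/L, hence E_n = ℏ²k²/2m = n²π²ℏ²/(2mL²).
E_3 = 3² × π² / (2 × 1.73 × 5.67²) = 0.7985.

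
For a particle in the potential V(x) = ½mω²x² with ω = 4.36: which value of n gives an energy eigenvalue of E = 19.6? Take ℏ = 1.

E_n = ℏω(n + ½) ⇒ n = E/(ℏω) − ½ = 19.6/4.36 − 0.5 = 3.995 → n = 4.

n = 4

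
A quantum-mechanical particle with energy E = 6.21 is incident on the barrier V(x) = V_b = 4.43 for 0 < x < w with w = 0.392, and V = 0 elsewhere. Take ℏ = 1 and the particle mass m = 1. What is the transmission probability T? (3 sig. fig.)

T = 0.832

Above the barrier the interior wavenumber is k₂ = √(2m(E − V_b))/ℏ = 1.887, giving phase k₂w = 0.7396.
T = [1 + V_b² sin²(k₂w) / (4E(E − V_b))]⁻¹ = 1/1.202 = 0.832.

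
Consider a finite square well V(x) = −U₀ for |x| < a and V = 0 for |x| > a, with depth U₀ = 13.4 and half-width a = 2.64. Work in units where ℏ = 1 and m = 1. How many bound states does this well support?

N = 9

The dimensionless depth is z₀ = a√(2mU₀)/ℏ = 2.64 × √(26.80) = 13.67.
A new bound state (alternating even/odd) appears each time z₀ passes a multiple of π/2, so N = ⌊2z₀/π⌋ + 1 = ⌊8.701⌋ + 1 = 9.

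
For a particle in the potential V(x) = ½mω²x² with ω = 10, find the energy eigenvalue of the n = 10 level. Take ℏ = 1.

E = 105

The oscillator eigenvalues are E_n = ℏω(n + ½), so E_10 = 10 × 10.5 = 105.0.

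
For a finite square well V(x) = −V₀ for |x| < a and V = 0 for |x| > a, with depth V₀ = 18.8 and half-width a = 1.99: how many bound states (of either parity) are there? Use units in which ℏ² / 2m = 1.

The dimensionless depth is z₀ = a√(2mV₀)/ℏ = 1.99 × √(18.80) = 8.628.
The even/odd transcendental equations gain one root per π/2 in z₀, giving N = 1 + ⌊2z₀/π⌋ = 1 + ⌊5.493⌋ = 6.

N = 6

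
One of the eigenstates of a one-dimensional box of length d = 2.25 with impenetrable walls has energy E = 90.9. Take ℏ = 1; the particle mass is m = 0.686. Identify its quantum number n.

n = 8

For an infinite well E_n = n²π²ℏ²/(2md²), so n = (d/πℏ)√(2mE).
n = (2.25/π) × √(2 × 0.686 × 90.9) = 7.998 → n = 8.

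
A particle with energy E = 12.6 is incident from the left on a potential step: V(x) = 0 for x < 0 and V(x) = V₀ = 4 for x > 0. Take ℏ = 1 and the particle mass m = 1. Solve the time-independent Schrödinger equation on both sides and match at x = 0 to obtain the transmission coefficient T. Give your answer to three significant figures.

The wavenumbers are k₁ = √(2mE)/ℏ = 5.020 on the left and k₂ = √(2m(E − V₀))/ℏ = 4.147 on the right.
Matching ψ and ψ′ at x = 0 gives r = (k₁ − k₂)/(k₁ + k₂), so R = r² = 0.009062 and T = 1 − R = 0.9909.

T = 0.991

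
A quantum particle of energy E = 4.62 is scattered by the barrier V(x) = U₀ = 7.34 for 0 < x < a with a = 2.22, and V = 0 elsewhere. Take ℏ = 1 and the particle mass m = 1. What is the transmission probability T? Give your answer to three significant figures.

E < U₀: inside the barrier ψ ∝ e^{±κx} with κ = √(2m(U₀ − E))/ℏ = 2.332.
κa = 5.178, sinh(κa) = 88.65.
Matching ψ, ψ′ at both faces gives T = [1 + U₀² sinh²(κa) / (4E(U₀ − E))]⁻¹ = 1/8424 = 0.000119.

T = 0.000119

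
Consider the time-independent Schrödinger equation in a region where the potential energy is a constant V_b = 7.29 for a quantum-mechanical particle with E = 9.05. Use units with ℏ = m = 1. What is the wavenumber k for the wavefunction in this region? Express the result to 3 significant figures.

k = 1.88

With E > V_b the solution is oscillatory, ψ ∝ e^{±ikx} with k = √(2m(E − V_b))/ℏ.
k = √(2 × 1 × 1.76) = 1.876.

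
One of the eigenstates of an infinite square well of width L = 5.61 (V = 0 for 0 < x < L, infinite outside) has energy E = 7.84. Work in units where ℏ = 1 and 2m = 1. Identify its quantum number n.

From E_n = n²π²ℏ²/(2mL²) invert to n = √(2mL²E)/(πℏ).
n = (5.61/π) × √(2 × 0.5 × 7.84) = 5.000 → n = 5.

n = 5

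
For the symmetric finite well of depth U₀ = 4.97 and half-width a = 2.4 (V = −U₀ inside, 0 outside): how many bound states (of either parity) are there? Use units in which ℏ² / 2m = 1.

N = 4

Define the well-strength parameter z₀ = (a/ℏ)√(2mU₀) = 2.4 × √(2·0.5·4.97) = 5.350.
A new bound state (alternating even/odd) appears each time z₀ passes a multiple of π/2, so N = ⌊2z₀/π⌋ + 1 = ⌊3.406⌋ + 1 = 4.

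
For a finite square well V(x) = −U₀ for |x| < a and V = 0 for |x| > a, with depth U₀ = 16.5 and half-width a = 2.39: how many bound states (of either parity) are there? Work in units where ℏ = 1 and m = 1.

N = 9

The dimensionless depth is z₀ = a√(2mU₀)/ℏ = 2.39 × √(33.00) = 13.73.
The even/odd transcendental equations gain one root per π/2 in z₀, giving N = 1 + ⌊2z₀/π⌋ = 1 + ⌊8.740⌋ = 9.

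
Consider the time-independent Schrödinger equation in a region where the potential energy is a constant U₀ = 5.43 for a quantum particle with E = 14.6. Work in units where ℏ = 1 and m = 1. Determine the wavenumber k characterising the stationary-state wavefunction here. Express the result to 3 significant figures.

With E > U₀ the solution is oscillatory, ψ ∝ e^{±ikx} with k = √(2m(E − U₀))/ℏ.
k = √(2 × 1 × 9.17) = 4.283.

k = 4.28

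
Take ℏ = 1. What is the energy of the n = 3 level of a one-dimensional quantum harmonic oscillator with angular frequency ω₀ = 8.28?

The oscillator eigenvalues are E_n = ℏω₀(n + ½), so E_3 = 8.28 × 3.5 = 28.98.

E = 29.0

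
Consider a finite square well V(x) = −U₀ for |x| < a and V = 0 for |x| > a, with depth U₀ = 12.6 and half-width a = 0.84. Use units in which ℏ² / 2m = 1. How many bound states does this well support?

The dimensionless depth is z₀ = a√(2mU₀)/ℏ = 0.84 × √(12.60) = 2.982.
The even/odd transcendental equations gain one root per π/2 in z₀, giving N = 1 + ⌊2z₀/π⌋ = 1 + ⌊1.898⌋ = 2.

N = 2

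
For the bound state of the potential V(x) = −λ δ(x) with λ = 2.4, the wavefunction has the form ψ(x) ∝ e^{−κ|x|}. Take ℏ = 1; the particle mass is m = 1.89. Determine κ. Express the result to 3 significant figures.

Integrate −(ℏ²/2m)ψ'' − λδ(x)ψ = Eψ from −ε to +ε: the ψ'' term gives ψ'(0⁺) − ψ'(0⁻) and the δ term gives −(2mλ/ℏ²)ψ(0).
With ψ ∝ e^{−κ|x|} this yields −2κ = −2mλ/ℏ², so κ = mλ/ℏ² = 4.536.

κ = 4.54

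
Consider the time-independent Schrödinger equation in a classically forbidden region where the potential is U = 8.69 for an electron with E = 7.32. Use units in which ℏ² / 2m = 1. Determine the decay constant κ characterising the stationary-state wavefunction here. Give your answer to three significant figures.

κ = 1.17

Since E < U the TISE in this region is ψ'' = κ²ψ with κ = √(2m(U − E))/ℏ.
κ = √(2 × 0.5 × 1.37) = 1.170.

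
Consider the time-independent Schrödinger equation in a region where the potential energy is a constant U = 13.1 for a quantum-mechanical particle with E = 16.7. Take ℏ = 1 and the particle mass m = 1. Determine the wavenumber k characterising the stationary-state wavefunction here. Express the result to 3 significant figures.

k = 2.68

With E > U the solution is oscillatory, ψ ∝ e^{±ikx} with k = √(2m(E − U))/ℏ.
k = √(2 × 1 × 3.6) = 2.683.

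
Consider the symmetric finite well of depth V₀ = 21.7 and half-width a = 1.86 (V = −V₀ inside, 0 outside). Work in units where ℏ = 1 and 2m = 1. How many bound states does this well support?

The dimensionless depth is z₀ = a√(2mV₀)/ℏ = 1.86 × √(21.70) = 8.664.
The even/odd transcendental equations gain one root per π/2 in z₀, giving N = 1 + ⌊2z₀/π⌋ = 1 + ⌊5.516⌋ = 6.

N = 6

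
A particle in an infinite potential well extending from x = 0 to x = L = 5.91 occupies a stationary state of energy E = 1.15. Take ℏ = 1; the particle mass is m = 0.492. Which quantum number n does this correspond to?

n = 2

For an infinite well E_n = n²π²ℏ²/(2mL²), so n = (L/πℏ)√(2mE).
n = (5.91/π) × √(2 × 0.492 × 1.15) = 2.001 → n = 2.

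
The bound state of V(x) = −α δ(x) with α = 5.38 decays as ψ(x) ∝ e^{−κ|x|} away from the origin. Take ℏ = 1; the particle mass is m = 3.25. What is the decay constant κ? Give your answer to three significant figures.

Integrating the TISE across x = 0 gives the cusp condition ψ'(0⁺) − ψ'(0⁻) = −(2mα/ℏ²)ψ(0).
With ψ ∝ e^{−κ|x|} this yields −2κ = −2mα/ℏ², so κ = mα/ℏ² = 17.49.

κ = 17.5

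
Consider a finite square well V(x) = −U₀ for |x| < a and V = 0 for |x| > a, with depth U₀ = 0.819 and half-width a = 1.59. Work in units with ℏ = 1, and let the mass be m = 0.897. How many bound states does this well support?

The dimensionless depth is z₀ = a√(2mU₀)/ℏ = 1.59 × √(1.469) = 1.927.
The even/odd transcendental equations gain one root per π/2 in z₀, giving N = 1 + ⌊2z₀/π⌋ = 1 + ⌊1.227⌋ = 2.

N = 2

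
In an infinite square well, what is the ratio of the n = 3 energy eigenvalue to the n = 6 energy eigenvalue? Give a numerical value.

Since E_n ∝ n², the ratio is (3/6)² = 0.25.

0.25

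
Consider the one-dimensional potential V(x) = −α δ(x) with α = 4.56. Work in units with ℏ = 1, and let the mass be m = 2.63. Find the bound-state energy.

E = -27.3

The bound state is ψ(x) = √κ e^{−κ|x|}. The derivative jump ψ'(0⁺) − ψ'(0⁻) = −(2mα/ℏ²)ψ(0) fixes κ = mα/ℏ² = 11.99.
Then E = −ℏ²κ²/(2m) = −mα²/(2ℏ²) = -27.34.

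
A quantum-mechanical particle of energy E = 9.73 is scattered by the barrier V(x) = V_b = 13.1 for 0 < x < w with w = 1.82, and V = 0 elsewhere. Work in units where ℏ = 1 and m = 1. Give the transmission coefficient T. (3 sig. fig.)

T = 0.000241

E < V_b: inside the barrier ψ ∝ e^{±κx} with κ = √(2m(V_b − E))/ℏ = 2.596.
κw = 4.725, sinh(κw) = 56.36.
The exact tunnelling result is T⁻¹ = 1 + V_b² sinh²(κw) / [4E(V_b − E)] = 4157, so T = 0.000241.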